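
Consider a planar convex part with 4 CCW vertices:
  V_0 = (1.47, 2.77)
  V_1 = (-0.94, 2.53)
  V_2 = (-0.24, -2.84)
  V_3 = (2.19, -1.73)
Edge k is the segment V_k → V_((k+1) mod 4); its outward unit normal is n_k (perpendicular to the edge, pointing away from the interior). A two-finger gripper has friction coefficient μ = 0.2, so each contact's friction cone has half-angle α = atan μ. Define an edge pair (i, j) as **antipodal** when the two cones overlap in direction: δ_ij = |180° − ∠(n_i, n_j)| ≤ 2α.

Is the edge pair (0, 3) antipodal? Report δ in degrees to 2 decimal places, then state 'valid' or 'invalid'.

α = atan 0.2 = 11.31°;  2α = 22.62°
edge 0: e_0 = (-2.41, -0.24);  n_0 = (-0.0991, +0.9951)
edge 3: e_3 = (-0.72, +4.50);  n_3 = (+0.9874, +0.1580)
∠(n_0, n_3) = 86.60°
δ = |180° − 86.60°| = 93.40°
93.40° > 2α = 22.62°  →  invalid

δ = 93.40°, invalid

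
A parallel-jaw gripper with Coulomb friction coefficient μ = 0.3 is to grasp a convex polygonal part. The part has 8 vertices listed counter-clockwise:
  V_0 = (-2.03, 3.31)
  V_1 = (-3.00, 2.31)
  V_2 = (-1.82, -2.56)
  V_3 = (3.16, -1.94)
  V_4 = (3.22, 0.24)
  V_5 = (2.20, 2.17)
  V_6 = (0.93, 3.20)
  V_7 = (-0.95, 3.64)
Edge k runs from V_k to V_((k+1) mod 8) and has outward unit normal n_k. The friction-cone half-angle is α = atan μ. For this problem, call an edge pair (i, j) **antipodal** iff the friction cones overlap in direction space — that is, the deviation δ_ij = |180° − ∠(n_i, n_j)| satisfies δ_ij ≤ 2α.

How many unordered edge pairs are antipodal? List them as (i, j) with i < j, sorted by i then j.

count = 4; pairs: (1,3), (1,4), (2,6), (2,7)

α = atan 0.3 = 16.70°;  2α = 33.40°
n_0 = (-0.7178, +0.6963)
n_1 = (-0.9719, -0.2355)
n_2 = (+0.1235, -0.9923)
n_3 = (+0.9996, -0.0275)
n_4 = (+0.8841, +0.4673)
n_5 = (+0.6299, +0.7767)
n_6 = (+0.2279, +0.9737)
n_7 = (-0.2922, +0.9564)
  (0,1): δ = 122.25°  ·
  (0,2): δ = 38.78°  ·
  (0,3): δ = 42.55°  ·
  (0,4): δ = 71.98°  ·
  (0,5): δ = 95.08°  ·
  (0,6): δ = 120.95°  ·
  (0,7): δ = 151.12°  ·
  (1,2): δ = 96.52°  ·
  (1,3): δ = 15.20°  ✓
  (1,4): δ = 14.24°  ✓
  (1,5): δ = 37.34°  ·
  (1,6): δ = 63.21°  ·
  (1,7): δ = 93.37°  ·
  (2,3): δ = 98.67°  ·
  (2,4): δ = 69.24°  ·
  (2,5): δ = 46.14°  ·
  (2,6): δ = 20.27°  ✓
  (2,7): δ = 9.89°  ✓
  (3,4): δ = 150.57°  ·
  (3,5): δ = 127.47°  ·
  (3,6): δ = 101.60°  ·
  (3,7): δ = 71.43°  ·
  (4,5): δ = 156.90°  ·
  (4,6): δ = 131.03°  ·
  (4,7): δ = 100.87°  ·
  (5,6): δ = 154.13°  ·
  (5,7): δ = 123.97°  ·
  (6,7): δ = 149.84°  ·
antipodal pairs: 4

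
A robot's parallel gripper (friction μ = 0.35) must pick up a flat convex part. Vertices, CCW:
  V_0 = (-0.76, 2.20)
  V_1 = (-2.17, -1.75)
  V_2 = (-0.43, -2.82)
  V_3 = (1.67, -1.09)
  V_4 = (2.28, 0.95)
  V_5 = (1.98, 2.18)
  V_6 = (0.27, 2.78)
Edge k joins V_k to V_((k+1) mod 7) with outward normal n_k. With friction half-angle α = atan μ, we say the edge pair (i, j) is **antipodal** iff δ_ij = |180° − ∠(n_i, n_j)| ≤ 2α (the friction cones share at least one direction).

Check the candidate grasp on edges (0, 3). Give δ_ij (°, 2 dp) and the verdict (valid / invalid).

α = atan 0.35 = 19.29°;  2α = 38.58°
edge 0: e_0 = (-1.41, -3.95);  n_0 = (-0.9418, +0.3362)
edge 3: e_3 = (+0.61, +2.04);  n_3 = (+0.9581, -0.2865)
∠(n_0, n_3) = 177.00°
δ = |180° − 177.00°| = 3.00°
3.00° ≤ 2α = 38.58°  →  valid

δ = 3.00°, valid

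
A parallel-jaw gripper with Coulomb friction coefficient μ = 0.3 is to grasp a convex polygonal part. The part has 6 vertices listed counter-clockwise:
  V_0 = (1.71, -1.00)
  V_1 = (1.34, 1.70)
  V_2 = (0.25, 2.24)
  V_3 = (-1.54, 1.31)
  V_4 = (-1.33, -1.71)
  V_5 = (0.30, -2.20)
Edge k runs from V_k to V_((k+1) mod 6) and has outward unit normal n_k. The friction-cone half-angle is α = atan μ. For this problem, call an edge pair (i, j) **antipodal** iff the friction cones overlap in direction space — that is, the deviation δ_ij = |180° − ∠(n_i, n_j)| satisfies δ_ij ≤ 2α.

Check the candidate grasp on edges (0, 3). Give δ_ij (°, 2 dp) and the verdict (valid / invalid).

δ = 3.83°, valid

α = atan 0.3 = 16.70°;  2α = 33.40°
edge 0: e_0 = (-0.37, +2.70);  n_0 = (+0.9907, +0.1358)
edge 3: e_3 = (+0.21, -3.02);  n_3 = (-0.9976, -0.0694)
∠(n_0, n_3) = 176.17°
δ = |180° − 176.17°| = 3.83°
3.83° ≤ 2α = 33.40°  →  valid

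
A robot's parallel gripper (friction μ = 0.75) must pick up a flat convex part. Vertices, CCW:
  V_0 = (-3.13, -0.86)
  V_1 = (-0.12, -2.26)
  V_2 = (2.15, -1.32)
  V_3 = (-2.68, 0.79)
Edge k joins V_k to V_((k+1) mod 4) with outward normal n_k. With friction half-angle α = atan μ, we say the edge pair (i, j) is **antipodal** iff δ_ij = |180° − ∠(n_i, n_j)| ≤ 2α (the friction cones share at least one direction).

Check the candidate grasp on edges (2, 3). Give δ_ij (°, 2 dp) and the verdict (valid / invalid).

α = atan 0.75 = 36.87°;  2α = 73.74°
edge 2: e_2 = (-4.83, +2.11);  n_2 = (+0.4003, +0.9164)
edge 3: e_3 = (-0.45, -1.65);  n_3 = (-0.9648, +0.2631)
∠(n_2, n_3) = 98.34°
δ = |180° − 98.34°| = 81.66°
81.66° > 2α = 73.74°  →  invalid

δ = 81.66°, invalid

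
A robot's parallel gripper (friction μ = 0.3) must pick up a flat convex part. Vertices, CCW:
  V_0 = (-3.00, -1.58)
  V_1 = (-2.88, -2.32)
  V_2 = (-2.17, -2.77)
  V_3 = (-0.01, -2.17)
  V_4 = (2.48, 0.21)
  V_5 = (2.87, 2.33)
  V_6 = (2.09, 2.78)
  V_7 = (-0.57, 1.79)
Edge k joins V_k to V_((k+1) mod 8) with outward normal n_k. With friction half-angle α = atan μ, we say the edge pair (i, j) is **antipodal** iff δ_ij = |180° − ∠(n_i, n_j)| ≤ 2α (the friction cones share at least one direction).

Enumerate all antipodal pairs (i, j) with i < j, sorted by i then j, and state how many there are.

α = atan 0.3 = 16.70°;  2α = 33.40°
n_0 = (-0.9871, -0.1601)
n_1 = (-0.5353, -0.8446)
n_2 = (+0.2676, -0.9635)
n_3 = (+0.6910, -0.7229)
n_4 = (+0.9835, -0.1809)
n_5 = (+0.4997, +0.8662)
n_6 = (-0.3488, +0.9372)
n_7 = (-0.8111, +0.5849)
  (0,1): δ = 131.58°  ·
  (0,2): δ = 83.69°  ·
  (0,3): δ = 55.50°  ·
  (0,4): δ = 19.63°  ✓
  (0,5): δ = 50.81°  ·
  (0,6): δ = 101.20°  ·
  (0,7): δ = 134.99°  ·
  (1,2): δ = 132.11°  ·
  (1,3): δ = 103.93°  ·
  (1,4): δ = 68.06°  ·
  (1,5): δ = 2.38°  ✓
  (1,6): δ = 52.78°  ·
  (1,7): δ = 86.57°  ·
  (2,3): δ = 151.82°  ·
  (2,4): δ = 115.95°  ·
  (2,5): δ = 45.51°  ·
  (2,6): δ = 4.89°  ✓
  (2,7): δ = 38.68°  ·
  (3,4): δ = 144.13°  ·
  (3,5): δ = 73.69°  ·
  (3,6): δ = 23.29°  ✓
  (3,7): δ = 10.50°  ✓
  (4,5): δ = 109.56°  ·
  (4,6): δ = 59.16°  ·
  (4,7): δ = 25.37°  ✓
  (5,6): δ = 129.60°  ·
  (5,7): δ = 95.81°  ·
  (6,7): δ = 146.21°  ·
antipodal pairs: 6

count = 6; pairs: (0,4), (1,5), (2,6), (3,6), (3,7), (4,7)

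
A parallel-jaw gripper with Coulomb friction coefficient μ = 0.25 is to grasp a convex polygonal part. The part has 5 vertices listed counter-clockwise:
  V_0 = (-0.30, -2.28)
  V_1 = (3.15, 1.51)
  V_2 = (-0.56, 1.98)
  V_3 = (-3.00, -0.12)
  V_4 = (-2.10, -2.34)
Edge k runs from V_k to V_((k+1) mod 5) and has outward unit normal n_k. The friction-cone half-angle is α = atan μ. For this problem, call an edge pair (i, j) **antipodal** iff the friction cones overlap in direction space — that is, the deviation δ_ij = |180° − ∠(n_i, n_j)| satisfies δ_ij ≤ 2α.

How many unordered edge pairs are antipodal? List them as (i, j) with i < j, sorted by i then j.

count = 2; pairs: (0,2), (1,4)

α = atan 0.25 = 14.04°;  2α = 28.07°
n_0 = (+0.7395, -0.6732)
n_1 = (+0.1257, +0.9921)
n_2 = (-0.6523, +0.7579)
n_3 = (-0.9267, -0.3757)
n_4 = (+0.0333, -0.9994)
  (0,1): δ = 54.91°  ·
  (0,2): δ = 6.97°  ✓
  (0,3): δ = 64.38°  ·
  (0,4): δ = 134.22°  ·
  (1,2): δ = 132.06°  ·
  (1,3): δ = 60.71°  ·
  (1,4): δ = 9.13°  ✓
  (2,3): δ = 108.65°  ·
  (2,4): δ = 38.81°  ·
  (3,4): δ = 110.16°  ·
antipodal pairs: 2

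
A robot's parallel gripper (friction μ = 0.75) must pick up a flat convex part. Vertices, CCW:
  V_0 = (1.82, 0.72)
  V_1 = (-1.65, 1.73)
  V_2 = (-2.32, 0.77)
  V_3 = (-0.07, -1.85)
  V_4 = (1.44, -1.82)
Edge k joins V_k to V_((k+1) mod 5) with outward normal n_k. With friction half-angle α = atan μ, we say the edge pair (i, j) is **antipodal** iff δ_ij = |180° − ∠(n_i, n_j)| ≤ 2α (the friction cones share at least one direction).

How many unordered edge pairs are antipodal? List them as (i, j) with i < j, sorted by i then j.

α = atan 0.75 = 36.87°;  2α = 73.74°
n_0 = (+0.2795, +0.9602)
n_1 = (-0.8200, +0.5723)
n_2 = (-0.7586, -0.6515)
n_3 = (+0.0199, -0.9998)
n_4 = (+0.9890, -0.1480)
  (0,1): δ = 108.68°  ·
  (0,2): δ = 33.12°  ✓
  (0,3): δ = 17.37°  ✓
  (0,4): δ = 97.72°  ·
  (1,2): δ = 104.43°  ·
  (1,3): δ = 53.95°  ✓
  (1,4): δ = 26.40°  ✓
  (2,3): δ = 129.52°  ·
  (2,4): δ = 49.16°  ✓
  (3,4): δ = 99.65°  ·
antipodal pairs: 5

count = 5; pairs: (0,2), (0,3), (1,3), (1,4), (2,4)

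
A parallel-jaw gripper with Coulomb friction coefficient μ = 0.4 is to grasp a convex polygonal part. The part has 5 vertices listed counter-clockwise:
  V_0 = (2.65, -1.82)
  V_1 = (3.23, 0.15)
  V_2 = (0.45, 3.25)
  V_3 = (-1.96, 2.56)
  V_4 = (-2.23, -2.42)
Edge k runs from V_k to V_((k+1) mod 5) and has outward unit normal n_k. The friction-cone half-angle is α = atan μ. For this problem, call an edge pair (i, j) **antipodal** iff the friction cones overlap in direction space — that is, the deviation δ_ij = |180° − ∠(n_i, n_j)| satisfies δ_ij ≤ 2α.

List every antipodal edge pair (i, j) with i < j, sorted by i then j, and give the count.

count = 2; pairs: (0,3), (2,4)

α = atan 0.4 = 21.80°;  2α = 43.60°
n_0 = (+0.9593, -0.2824)
n_1 = (+0.7445, +0.6676)
n_2 = (-0.2752, +0.9614)
n_3 = (-0.9985, +0.0541)
n_4 = (+0.1220, -0.9925)
  (0,1): δ = 121.71°  ·
  (0,2): δ = 57.62°  ·
  (0,3): δ = 13.30°  ✓
  (0,4): δ = 113.41°  ·
  (1,2): δ = 115.91°  ·
  (1,3): δ = 44.99°  ·
  (1,4): δ = 55.12°  ·
  (2,3): δ = 109.08°  ·
  (2,4): δ = 8.97°  ✓
  (3,4): δ = 79.89°  ·
antipodal pairs: 2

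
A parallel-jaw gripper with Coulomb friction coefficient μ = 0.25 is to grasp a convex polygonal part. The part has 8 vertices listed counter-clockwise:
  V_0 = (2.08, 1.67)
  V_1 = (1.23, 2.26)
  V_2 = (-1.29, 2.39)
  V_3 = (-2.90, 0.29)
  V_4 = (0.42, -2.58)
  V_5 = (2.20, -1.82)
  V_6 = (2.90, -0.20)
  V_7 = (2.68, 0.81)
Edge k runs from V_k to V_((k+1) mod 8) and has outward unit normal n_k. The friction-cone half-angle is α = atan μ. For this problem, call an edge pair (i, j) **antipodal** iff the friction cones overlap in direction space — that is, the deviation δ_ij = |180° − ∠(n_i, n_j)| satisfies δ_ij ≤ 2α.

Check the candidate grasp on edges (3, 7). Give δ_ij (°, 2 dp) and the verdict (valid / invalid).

δ = 14.26°, valid

α = atan 0.25 = 14.04°;  2α = 28.07°
edge 3: e_3 = (+3.32, -2.87);  n_3 = (-0.6540, -0.7565)
edge 7: e_7 = (-0.60, +0.86);  n_7 = (+0.8201, +0.5722)
∠(n_3, n_7) = 165.74°
δ = |180° − 165.74°| = 14.26°
14.26° ≤ 2α = 28.07°  →  valid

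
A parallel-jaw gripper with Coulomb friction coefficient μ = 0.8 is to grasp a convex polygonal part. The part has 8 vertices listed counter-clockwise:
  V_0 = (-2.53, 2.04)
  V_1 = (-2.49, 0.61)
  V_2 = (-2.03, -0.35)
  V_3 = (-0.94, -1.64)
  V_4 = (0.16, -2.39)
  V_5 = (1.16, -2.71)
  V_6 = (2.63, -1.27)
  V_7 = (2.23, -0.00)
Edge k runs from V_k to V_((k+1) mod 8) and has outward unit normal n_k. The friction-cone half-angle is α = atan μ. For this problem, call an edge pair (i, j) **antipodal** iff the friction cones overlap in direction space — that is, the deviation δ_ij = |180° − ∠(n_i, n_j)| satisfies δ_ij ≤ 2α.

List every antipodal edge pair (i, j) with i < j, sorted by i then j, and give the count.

count = 13; pairs: (0,5), (0,6), (0,7), (1,5), (1,6), (1,7), (2,6), (2,7), (3,6), (3,7), (4,6), (4,7), (5,7)

α = atan 0.8 = 38.66°;  2α = 77.32°
n_0 = (-0.9996, -0.0280)
n_1 = (-0.9018, -0.4321)
n_2 = (-0.7638, -0.6454)
n_3 = (-0.5633, -0.8262)
n_4 = (-0.3048, -0.9524)
n_5 = (+0.6998, -0.7144)
n_6 = (+0.9538, +0.3004)
n_7 = (+0.3939, +0.9191)
  (0,1): δ = 156.00°  ·
  (0,2): δ = 141.41°  ·
  (0,3): δ = 125.89°  ·
  (0,4): δ = 109.35°  ·
  (0,5): δ = 47.19°  ✓
  (0,6): δ = 15.88°  ✓
  (0,7): δ = 65.20°  ✓
  (1,2): δ = 165.41°  ·
  (1,3): δ = 149.89°  ·
  (1,4): δ = 133.35°  ·
  (1,5): δ = 71.19°  ✓
  (1,6): δ = 8.12°  ✓
  (1,7): δ = 41.20°  ✓
  (2,3): δ = 164.48°  ·
  (2,4): δ = 147.94°  ·
  (2,5): δ = 85.79°  ·
  (2,6): δ = 22.71°  ✓
  (2,7): δ = 26.60°  ✓
  (3,4): δ = 163.46°  ·
  (3,5): δ = 101.30°  ·
  (3,6): δ = 38.23°  ✓
  (3,7): δ = 11.09°  ✓
  (4,5): δ = 117.85°  ·
  (4,6): δ = 54.77°  ✓
  (4,7): δ = 5.45°  ✓
  (5,6): δ = 116.93°  ·
  (5,7): δ = 67.61°  ✓
  (6,7): δ = 130.68°  ·
antipodal pairs: 13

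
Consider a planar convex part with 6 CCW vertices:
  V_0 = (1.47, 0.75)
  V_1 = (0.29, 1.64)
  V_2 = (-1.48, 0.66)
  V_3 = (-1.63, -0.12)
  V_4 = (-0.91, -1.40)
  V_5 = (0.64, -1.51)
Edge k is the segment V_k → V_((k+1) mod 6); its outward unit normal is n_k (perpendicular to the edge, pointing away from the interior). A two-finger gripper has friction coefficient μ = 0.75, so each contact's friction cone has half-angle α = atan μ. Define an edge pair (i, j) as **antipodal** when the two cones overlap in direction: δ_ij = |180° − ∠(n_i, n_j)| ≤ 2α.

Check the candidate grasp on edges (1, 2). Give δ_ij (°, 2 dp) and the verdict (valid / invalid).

δ = 129.86°, invalid

α = atan 0.75 = 36.87°;  2α = 73.74°
edge 1: e_1 = (-1.77, -0.98);  n_1 = (-0.4844, +0.8749)
edge 2: e_2 = (-0.15, -0.78);  n_2 = (-0.9820, +0.1888)
∠(n_1, n_2) = 50.14°
δ = |180° − 50.14°| = 129.86°
129.86° > 2α = 73.74°  →  invalid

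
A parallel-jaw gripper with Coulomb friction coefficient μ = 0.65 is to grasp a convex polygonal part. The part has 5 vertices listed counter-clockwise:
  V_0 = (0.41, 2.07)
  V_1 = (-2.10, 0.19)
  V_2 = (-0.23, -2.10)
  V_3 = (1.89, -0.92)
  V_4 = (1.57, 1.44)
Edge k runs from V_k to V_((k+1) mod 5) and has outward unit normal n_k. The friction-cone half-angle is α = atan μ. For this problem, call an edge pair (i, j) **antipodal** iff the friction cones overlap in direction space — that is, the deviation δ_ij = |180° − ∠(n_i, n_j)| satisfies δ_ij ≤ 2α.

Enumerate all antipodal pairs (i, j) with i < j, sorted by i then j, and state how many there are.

α = atan 0.65 = 33.02°;  2α = 66.05°
n_0 = (-0.5995, +0.8004)
n_1 = (-0.7746, -0.6325)
n_2 = (+0.4863, -0.8738)
n_3 = (+0.9909, +0.1344)
n_4 = (+0.4773, +0.8788)
  (0,1): δ = 87.60°  ·
  (0,2): δ = 7.73°  ✓
  (0,3): δ = 60.89°  ✓
  (0,4): δ = 114.66°  ·
  (1,2): δ = 100.13°  ·
  (1,3): δ = 31.51°  ✓
  (1,4): δ = 22.26°  ✓
  (2,3): δ = 111.38°  ·
  (2,4): δ = 57.61°  ✓
  (3,4): δ = 126.23°  ·
antipodal pairs: 5

count = 5; pairs: (0,2), (0,3), (1,3), (1,4), (2,4)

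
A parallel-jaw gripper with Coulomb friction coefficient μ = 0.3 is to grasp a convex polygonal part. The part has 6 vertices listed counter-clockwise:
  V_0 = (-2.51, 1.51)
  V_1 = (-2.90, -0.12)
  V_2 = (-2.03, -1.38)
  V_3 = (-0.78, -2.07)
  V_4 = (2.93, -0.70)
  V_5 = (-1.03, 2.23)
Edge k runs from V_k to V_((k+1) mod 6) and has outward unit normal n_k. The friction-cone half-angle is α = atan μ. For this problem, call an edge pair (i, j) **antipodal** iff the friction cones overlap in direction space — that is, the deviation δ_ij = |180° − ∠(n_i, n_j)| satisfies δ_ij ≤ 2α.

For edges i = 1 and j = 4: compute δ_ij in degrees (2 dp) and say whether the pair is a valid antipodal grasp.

α = atan 0.3 = 16.70°;  2α = 33.40°
edge 1: e_1 = (+0.87, -1.26);  n_1 = (-0.8229, -0.5682)
edge 4: e_4 = (-3.96, +2.93);  n_4 = (+0.5948, +0.8039)
∠(n_1, n_4) = 161.12°
δ = |180° − 161.12°| = 18.88°
18.88° ≤ 2α = 33.40°  →  valid

δ = 18.88°, valid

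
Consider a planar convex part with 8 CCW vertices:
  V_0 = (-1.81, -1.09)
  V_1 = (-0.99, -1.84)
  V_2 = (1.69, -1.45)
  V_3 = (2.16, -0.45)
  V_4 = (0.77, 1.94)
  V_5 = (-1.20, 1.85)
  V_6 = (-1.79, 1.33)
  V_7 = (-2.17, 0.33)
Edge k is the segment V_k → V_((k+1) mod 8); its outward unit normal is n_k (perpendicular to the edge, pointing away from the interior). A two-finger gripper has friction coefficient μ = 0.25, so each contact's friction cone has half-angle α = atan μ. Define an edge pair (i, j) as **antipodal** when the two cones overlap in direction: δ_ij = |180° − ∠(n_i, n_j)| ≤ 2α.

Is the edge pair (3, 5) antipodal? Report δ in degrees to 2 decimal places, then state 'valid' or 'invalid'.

δ = 78.79°, invalid

α = atan 0.25 = 14.04°;  2α = 28.07°
edge 3: e_3 = (-1.39, +2.39);  n_3 = (+0.8644, +0.5027)
edge 5: e_5 = (-0.59, -0.52);  n_5 = (-0.6612, +0.7502)
∠(n_3, n_5) = 101.21°
δ = |180° − 101.21°| = 78.79°
78.79° > 2α = 28.07°  →  invalid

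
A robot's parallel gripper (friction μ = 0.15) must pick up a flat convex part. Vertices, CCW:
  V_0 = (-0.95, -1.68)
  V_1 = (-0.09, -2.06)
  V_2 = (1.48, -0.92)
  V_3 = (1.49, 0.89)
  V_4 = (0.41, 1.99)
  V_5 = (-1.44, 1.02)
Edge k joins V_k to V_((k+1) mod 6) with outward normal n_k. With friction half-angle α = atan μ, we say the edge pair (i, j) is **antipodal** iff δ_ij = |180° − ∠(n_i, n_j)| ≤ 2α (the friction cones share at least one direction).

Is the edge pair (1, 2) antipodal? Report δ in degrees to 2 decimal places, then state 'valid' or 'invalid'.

α = atan 0.15 = 8.53°;  2α = 17.06°
edge 1: e_1 = (+1.57, +1.14);  n_1 = (+0.5876, -0.8092)
edge 2: e_2 = (+0.01, +1.81);  n_2 = (+1.0000, -0.0055)
∠(n_1, n_2) = 53.70°
δ = |180° − 53.70°| = 126.30°
126.30° > 2α = 17.06°  →  invalid

δ = 126.30°, invalid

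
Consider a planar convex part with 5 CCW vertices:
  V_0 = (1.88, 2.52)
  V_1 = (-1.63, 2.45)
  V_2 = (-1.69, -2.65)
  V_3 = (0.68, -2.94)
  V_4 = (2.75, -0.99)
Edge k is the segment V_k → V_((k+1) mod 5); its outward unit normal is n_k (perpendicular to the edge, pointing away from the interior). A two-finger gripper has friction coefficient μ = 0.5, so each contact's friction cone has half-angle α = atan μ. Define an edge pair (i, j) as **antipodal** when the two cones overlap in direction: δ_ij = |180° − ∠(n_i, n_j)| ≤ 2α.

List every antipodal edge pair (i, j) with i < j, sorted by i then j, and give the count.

α = atan 0.5 = 26.57°;  2α = 53.13°
n_0 = (-0.0199, +0.9998)
n_1 = (-0.9999, +0.0118)
n_2 = (-0.1215, -0.9926)
n_3 = (+0.6857, -0.7279)
n_4 = (+0.9706, +0.2406)
  (0,1): δ = 91.82°  ·
  (0,2): δ = 8.12°  ✓
  (0,3): δ = 42.15°  ✓
  (0,4): δ = 102.78°  ·
  (1,2): δ = 96.30°  ·
  (1,3): δ = 46.04°  ✓
  (1,4): δ = 14.59°  ✓
  (2,3): δ = 129.73°  ·
  (2,4): δ = 69.10°  ·
  (3,4): δ = 119.37°  ·
antipodal pairs: 4

count = 4; pairs: (0,2), (0,3), (1,3), (1,4)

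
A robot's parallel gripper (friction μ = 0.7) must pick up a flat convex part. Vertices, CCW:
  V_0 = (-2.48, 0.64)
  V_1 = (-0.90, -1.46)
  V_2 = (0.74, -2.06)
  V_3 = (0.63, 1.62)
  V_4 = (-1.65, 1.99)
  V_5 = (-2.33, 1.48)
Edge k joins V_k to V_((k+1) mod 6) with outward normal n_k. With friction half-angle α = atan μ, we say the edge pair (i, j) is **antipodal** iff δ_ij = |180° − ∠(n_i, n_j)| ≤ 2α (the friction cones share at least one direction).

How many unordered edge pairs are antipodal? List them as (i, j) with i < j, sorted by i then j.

count = 7; pairs: (0,2), (0,3), (1,2), (1,3), (1,4), (2,4), (2,5)

α = atan 0.7 = 34.99°;  2α = 69.98°
n_0 = (-0.7991, -0.6012)
n_1 = (-0.3436, -0.9391)
n_2 = (+0.9996, +0.0299)
n_3 = (+0.1602, +0.9871)
n_4 = (-0.6000, +0.8000)
n_5 = (-0.9844, +0.1758)
  (0,1): δ = 147.05°  ·
  (0,2): δ = 35.24°  ✓
  (0,3): δ = 43.83°  ✓
  (0,4): δ = 89.91°  ·
  (0,5): δ = 132.92°  ·
  (1,2): δ = 68.19°  ✓
  (1,3): δ = 10.88°  ✓
  (1,4): δ = 56.97°  ✓
  (1,5): δ = 99.97°  ·
  (2,3): δ = 100.93°  ·
  (2,4): δ = 54.84°  ✓
  (2,5): δ = 11.84°  ✓
  (3,4): δ = 133.91°  ·
  (3,5): δ = 90.91°  ·
  (4,5): δ = 136.99°  ·
antipodal pairs: 7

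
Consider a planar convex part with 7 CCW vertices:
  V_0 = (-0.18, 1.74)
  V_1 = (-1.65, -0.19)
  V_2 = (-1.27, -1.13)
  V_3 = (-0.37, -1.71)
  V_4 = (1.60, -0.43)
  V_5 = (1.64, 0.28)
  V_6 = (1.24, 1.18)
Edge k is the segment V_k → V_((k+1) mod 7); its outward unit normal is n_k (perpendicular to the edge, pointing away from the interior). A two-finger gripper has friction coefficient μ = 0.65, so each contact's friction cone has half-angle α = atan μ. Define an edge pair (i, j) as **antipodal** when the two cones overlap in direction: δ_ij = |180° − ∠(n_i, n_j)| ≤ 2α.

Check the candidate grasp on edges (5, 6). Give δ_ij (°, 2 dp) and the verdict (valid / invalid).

α = atan 0.65 = 33.02°;  2α = 66.05°
edge 5: e_5 = (-0.40, +0.90);  n_5 = (+0.9138, +0.4061)
edge 6: e_6 = (-1.42, +0.56);  n_6 = (+0.3669, +0.9303)
∠(n_5, n_6) = 44.51°
δ = |180° − 44.51°| = 135.49°
135.49° > 2α = 66.05°  →  invalid

δ = 135.49°, invalid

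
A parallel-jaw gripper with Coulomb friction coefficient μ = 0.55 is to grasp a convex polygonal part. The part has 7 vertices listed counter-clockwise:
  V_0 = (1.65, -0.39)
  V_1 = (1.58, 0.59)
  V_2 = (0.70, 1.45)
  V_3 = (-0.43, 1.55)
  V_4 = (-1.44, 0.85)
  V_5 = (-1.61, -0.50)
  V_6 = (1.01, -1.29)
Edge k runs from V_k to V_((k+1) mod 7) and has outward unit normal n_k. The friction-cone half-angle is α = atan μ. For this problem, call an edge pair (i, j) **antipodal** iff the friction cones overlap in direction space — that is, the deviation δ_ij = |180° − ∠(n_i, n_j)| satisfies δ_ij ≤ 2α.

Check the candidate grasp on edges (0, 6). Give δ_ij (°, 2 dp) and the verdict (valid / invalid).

α = atan 0.55 = 28.81°;  2α = 57.62°
edge 0: e_0 = (-0.07, +0.98);  n_0 = (+0.9975, +0.0712)
edge 6: e_6 = (+0.64, +0.90);  n_6 = (+0.8150, -0.5795)
∠(n_0, n_6) = 39.50°
δ = |180° − 39.50°| = 140.50°
140.50° > 2α = 57.62°  →  invalid

δ = 140.50°, invalid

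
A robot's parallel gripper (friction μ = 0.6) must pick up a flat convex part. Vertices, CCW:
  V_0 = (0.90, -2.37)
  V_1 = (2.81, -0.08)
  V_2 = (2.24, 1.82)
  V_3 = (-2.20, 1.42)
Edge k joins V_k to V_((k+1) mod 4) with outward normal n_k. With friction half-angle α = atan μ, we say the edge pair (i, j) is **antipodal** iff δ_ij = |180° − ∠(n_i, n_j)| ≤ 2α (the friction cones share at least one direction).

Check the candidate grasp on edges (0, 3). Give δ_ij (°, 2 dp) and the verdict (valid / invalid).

δ = 79.11°, invalid

α = atan 0.6 = 30.96°;  2α = 61.93°
edge 0: e_0 = (+1.91, +2.29);  n_0 = (+0.7679, -0.6405)
edge 3: e_3 = (+3.10, -3.79);  n_3 = (-0.7740, -0.6331)
∠(n_0, n_3) = 100.89°
δ = |180° − 100.89°| = 79.11°
79.11° > 2α = 61.93°  →  invalid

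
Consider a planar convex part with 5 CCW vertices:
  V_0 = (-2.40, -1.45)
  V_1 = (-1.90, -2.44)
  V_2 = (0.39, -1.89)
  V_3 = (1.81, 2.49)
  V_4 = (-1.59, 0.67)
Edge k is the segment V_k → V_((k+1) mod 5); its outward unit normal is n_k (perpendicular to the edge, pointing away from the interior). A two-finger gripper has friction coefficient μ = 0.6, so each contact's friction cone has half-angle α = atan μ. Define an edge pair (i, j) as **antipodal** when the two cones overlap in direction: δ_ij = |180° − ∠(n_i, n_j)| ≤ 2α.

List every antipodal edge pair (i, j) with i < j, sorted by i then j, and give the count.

α = atan 0.6 = 30.96°;  2α = 61.93°
n_0 = (-0.8926, -0.4508)
n_1 = (+0.2335, -0.9723)
n_2 = (+0.9513, -0.3084)
n_3 = (-0.4719, +0.8816)
n_4 = (-0.9341, +0.3569)
  (0,1): δ = 103.29°  ·
  (0,2): δ = 44.76°  ✓
  (0,3): δ = 91.36°  ·
  (0,4): δ = 132.29°  ·
  (1,2): δ = 121.47°  ·
  (1,3): δ = 14.65°  ✓
  (1,4): δ = 55.58°  ✓
  (2,3): δ = 43.88°  ✓
  (2,4): δ = 2.95°  ✓
  (3,4): δ = 139.07°  ·
antipodal pairs: 5

count = 5; pairs: (0,2), (1,3), (1,4), (2,3), (2,4)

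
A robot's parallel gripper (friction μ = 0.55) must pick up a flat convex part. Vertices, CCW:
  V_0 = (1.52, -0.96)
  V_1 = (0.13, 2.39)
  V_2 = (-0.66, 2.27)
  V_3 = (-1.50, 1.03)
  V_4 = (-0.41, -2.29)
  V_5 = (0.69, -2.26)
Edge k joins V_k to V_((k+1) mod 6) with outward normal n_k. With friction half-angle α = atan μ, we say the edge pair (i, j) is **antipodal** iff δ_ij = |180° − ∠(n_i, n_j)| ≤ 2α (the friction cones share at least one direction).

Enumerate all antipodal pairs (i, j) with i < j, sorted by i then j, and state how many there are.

count = 7; pairs: (0,2), (0,3), (1,4), (1,5), (2,4), (2,5), (3,5)

α = atan 0.55 = 28.81°;  2α = 57.62°
n_0 = (+0.9236, +0.3832)
n_1 = (-0.1502, +0.9887)
n_2 = (-0.8279, +0.5608)
n_3 = (-0.9501, -0.3119)
n_4 = (+0.0273, -0.9996)
n_5 = (+0.8429, -0.5381)
  (0,1): δ = 103.90°  ·
  (0,2): δ = 56.65°  ✓
  (0,3): δ = 4.36°  ✓
  (0,4): δ = 69.03°  ·
  (0,5): δ = 124.91°  ·
  (1,2): δ = 132.75°  ·
  (1,3): δ = 80.46°  ·
  (1,4): δ = 7.07°  ✓
  (1,5): δ = 48.81°  ✓
  (2,3): δ = 127.71°  ·
  (2,4): δ = 54.32°  ✓
  (2,5): δ = 1.56°  ✓
  (3,4): δ = 106.61°  ·
  (3,5): δ = 50.73°  ✓
  (4,5): δ = 124.12°  ·
antipodal pairs: 7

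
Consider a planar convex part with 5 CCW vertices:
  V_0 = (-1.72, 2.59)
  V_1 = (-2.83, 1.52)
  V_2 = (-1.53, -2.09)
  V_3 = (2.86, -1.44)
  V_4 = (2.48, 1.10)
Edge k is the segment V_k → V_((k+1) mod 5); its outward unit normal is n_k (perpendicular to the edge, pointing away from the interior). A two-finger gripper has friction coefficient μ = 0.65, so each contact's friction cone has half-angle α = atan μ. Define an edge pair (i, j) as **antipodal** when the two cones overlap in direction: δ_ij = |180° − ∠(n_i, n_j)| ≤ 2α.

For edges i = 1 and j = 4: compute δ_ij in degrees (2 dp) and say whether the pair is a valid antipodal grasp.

α = atan 0.65 = 33.02°;  2α = 66.05°
edge 1: e_1 = (+1.30, -3.61);  n_1 = (-0.9409, -0.3388)
edge 4: e_4 = (-4.20, +1.49);  n_4 = (+0.3343, +0.9425)
∠(n_1, n_4) = 129.34°
δ = |180° − 129.34°| = 50.66°
50.66° ≤ 2α = 66.05°  →  valid

δ = 50.66°, valid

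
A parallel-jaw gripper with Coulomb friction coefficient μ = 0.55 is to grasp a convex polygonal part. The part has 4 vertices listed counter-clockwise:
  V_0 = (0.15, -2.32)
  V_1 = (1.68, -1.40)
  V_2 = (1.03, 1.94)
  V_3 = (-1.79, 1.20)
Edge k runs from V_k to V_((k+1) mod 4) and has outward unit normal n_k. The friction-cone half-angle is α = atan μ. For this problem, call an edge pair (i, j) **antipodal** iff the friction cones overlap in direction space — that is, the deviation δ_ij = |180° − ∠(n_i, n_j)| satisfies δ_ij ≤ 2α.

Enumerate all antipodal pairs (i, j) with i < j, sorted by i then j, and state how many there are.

α = atan 0.55 = 28.81°;  2α = 57.62°
n_0 = (+0.5153, -0.8570)
n_1 = (+0.9816, +0.1910)
n_2 = (-0.2538, +0.9673)
n_3 = (-0.8758, -0.4827)
  (0,1): δ = 110.01°  ·
  (0,2): δ = 16.32°  ✓
  (0,3): δ = 87.84°  ·
  (1,2): δ = 86.31°  ·
  (1,3): δ = 17.85°  ✓
  (2,3): δ = 75.84°  ·
antipodal pairs: 2

count = 2; pairs: (0,2), (1,3)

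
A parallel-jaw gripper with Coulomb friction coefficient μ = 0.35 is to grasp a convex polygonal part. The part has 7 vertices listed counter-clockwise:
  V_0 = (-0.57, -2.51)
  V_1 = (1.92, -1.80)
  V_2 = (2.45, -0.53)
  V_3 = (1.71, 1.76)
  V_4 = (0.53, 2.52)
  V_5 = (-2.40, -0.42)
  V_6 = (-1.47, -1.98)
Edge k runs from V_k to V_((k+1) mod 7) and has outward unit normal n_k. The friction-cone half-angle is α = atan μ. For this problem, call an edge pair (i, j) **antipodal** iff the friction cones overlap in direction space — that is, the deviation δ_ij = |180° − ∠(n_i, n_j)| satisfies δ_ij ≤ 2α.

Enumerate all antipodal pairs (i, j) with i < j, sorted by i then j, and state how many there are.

α = atan 0.35 = 19.29°;  2α = 38.58°
n_0 = (+0.2742, -0.9617)
n_1 = (+0.9229, -0.3851)
n_2 = (+0.9516, +0.3075)
n_3 = (+0.5415, +0.8407)
n_4 = (-0.7083, +0.7059)
n_5 = (-0.8589, -0.5121)
n_6 = (-0.5074, -0.8617)
  (0,1): δ = 128.57°  ·
  (0,2): δ = 88.01°  ·
  (0,3): δ = 48.70°  ·
  (0,4): δ = 29.18°  ✓
  (0,5): δ = 104.89°  ·
  (0,6): δ = 133.59°  ·
  (1,2): δ = 139.44°  ·
  (1,3): δ = 100.13°  ·
  (1,4): δ = 22.25°  ✓
  (1,5): δ = 53.45°  ·
  (1,6): δ = 82.16°  ·
  (2,3): δ = 140.69°  ·
  (2,4): δ = 62.81°  ·
  (2,5): δ = 12.89°  ✓
  (2,6): δ = 41.60°  ·
  (3,4): δ = 102.12°  ·
  (3,5): δ = 26.41°  ✓
  (3,6): δ = 2.29°  ✓
  (4,5): δ = 104.30°  ·
  (4,6): δ = 75.59°  ·
  (5,6): δ = 151.29°  ·
antipodal pairs: 5

count = 5; pairs: (0,4), (1,4), (2,5), (3,5), (3,6)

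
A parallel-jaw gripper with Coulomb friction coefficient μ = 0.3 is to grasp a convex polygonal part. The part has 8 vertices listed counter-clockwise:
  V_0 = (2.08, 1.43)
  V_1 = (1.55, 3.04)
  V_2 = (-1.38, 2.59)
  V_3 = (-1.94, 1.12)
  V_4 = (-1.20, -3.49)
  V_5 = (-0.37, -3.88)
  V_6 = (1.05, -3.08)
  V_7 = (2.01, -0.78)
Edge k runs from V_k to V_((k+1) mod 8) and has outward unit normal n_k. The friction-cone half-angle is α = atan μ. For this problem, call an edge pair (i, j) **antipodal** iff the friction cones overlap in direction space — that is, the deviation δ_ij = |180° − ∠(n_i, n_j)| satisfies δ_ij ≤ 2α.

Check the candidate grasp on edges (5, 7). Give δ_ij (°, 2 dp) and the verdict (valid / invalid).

δ = 121.21°, invalid

α = atan 0.3 = 16.70°;  2α = 33.40°
edge 5: e_5 = (+1.42, +0.80);  n_5 = (+0.4908, -0.8712)
edge 7: e_7 = (+0.07, +2.21);  n_7 = (+0.9995, -0.0317)
∠(n_5, n_7) = 58.79°
δ = |180° − 58.79°| = 121.21°
121.21° > 2α = 33.40°  →  invalid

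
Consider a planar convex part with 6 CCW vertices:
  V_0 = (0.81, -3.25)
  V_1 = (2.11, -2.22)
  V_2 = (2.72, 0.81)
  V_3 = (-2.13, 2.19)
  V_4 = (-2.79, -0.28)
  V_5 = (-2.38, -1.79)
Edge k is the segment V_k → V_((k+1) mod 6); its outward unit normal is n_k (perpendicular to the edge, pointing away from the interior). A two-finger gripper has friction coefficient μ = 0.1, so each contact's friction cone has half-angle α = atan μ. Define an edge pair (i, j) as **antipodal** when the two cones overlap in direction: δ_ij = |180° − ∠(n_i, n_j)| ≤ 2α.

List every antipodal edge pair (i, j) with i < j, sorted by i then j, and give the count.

α = atan 0.1 = 5.71°;  2α = 11.42°
n_0 = (+0.6210, -0.7838)
n_1 = (+0.9803, -0.1974)
n_2 = (+0.2737, +0.9618)
n_3 = (-0.9661, +0.2581)
n_4 = (-0.9651, -0.2620)
n_5 = (-0.4162, -0.9093)
  (0,1): δ = 139.77°  ·
  (0,2): δ = 54.27°  ·
  (0,3): δ = 36.65°  ·
  (0,4): δ = 66.80°  ·
  (0,5): δ = 117.02°  ·
  (1,2): δ = 94.50°  ·
  (1,3): δ = 3.58°  ✓
  (1,4): δ = 26.57°  ·
  (1,5): δ = 76.79°  ·
  (2,3): δ = 89.08°  ·
  (2,4): δ = 58.93°  ·
  (2,5): δ = 8.71°  ✓
  (3,4): δ = 149.85°  ·
  (3,5): δ = 99.63°  ·
  (4,5): δ = 129.78°  ·
antipodal pairs: 2

count = 2; pairs: (1,3), (2,5)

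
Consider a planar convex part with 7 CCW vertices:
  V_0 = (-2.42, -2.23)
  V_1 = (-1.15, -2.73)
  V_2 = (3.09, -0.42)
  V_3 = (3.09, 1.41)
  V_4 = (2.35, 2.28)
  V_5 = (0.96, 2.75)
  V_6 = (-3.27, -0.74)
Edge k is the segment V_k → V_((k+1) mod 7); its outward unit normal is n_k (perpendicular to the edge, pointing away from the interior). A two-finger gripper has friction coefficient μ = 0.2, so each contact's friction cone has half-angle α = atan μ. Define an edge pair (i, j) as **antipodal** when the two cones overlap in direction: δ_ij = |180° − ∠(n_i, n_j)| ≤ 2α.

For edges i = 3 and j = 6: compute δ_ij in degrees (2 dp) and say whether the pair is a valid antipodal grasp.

δ = 10.68°, valid

α = atan 0.2 = 11.31°;  2α = 22.62°
edge 3: e_3 = (-0.74, +0.87);  n_3 = (+0.7617, +0.6479)
edge 6: e_6 = (+0.85, -1.49);  n_6 = (-0.8686, -0.4955)
∠(n_3, n_6) = 169.32°
δ = |180° − 169.32°| = 10.68°
10.68° ≤ 2α = 22.62°  →  valid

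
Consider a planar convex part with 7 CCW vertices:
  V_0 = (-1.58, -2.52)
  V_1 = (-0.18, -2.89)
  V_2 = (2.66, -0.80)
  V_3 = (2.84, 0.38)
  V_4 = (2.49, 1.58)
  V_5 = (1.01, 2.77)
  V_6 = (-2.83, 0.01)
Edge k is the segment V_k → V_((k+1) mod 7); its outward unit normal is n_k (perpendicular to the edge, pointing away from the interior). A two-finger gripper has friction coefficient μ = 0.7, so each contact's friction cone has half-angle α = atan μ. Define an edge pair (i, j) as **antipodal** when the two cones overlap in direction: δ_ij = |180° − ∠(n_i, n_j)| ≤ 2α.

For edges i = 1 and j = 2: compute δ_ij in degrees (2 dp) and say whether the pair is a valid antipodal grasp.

α = atan 0.7 = 34.99°;  2α = 69.98°
edge 1: e_1 = (+2.84, +2.09);  n_1 = (+0.5927, -0.8054)
edge 2: e_2 = (+0.18, +1.18);  n_2 = (+0.9886, -0.1508)
∠(n_1, n_2) = 44.98°
δ = |180° − 44.98°| = 135.02°
135.02° > 2α = 69.98°  →  invalid

δ = 135.02°, invalid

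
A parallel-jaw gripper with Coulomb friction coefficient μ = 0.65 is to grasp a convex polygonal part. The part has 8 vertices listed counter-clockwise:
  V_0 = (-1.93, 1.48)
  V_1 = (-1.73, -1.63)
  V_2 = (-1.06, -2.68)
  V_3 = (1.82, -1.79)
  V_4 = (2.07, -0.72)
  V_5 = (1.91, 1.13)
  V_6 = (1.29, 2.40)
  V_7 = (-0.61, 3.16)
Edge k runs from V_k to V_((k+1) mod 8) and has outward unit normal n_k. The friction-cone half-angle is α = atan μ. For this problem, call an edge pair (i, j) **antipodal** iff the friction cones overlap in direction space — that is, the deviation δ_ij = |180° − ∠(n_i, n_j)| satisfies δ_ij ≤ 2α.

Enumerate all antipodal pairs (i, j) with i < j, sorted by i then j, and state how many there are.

count = 13; pairs: (0,3), (0,4), (0,5), (0,6), (1,3), (1,4), (1,5), (1,6), (2,6), (2,7), (3,7), (4,7), (5,7)

α = atan 0.65 = 33.02°;  2α = 66.05°
n_0 = (-0.9979, -0.0642)
n_1 = (-0.8430, -0.5379)
n_2 = (+0.2953, -0.9554)
n_3 = (+0.9738, -0.2275)
n_4 = (+0.9963, +0.0862)
n_5 = (+0.8986, +0.4387)
n_6 = (+0.3714, +0.9285)
n_7 = (-0.7863, +0.6178)
  (0,1): δ = 151.14°  ·
  (0,2): δ = 76.51°  ·
  (0,3): δ = 16.83°  ✓
  (0,4): δ = 1.26°  ✓
  (0,5): δ = 22.34°  ✓
  (0,6): δ = 64.52°  ✓
  (0,7): δ = 138.16°  ·
  (1,2): δ = 105.37°  ·
  (1,3): δ = 45.69°  ✓
  (1,4): δ = 27.60°  ✓
  (1,5): δ = 6.52°  ✓
  (1,6): δ = 35.66°  ✓
  (1,7): δ = 109.30°  ·
  (2,3): δ = 120.32°  ·
  (2,4): δ = 102.23°  ·
  (2,5): δ = 81.15°  ·
  (2,6): δ = 38.97°  ✓
  (2,7): δ = 34.67°  ✓
  (3,4): δ = 161.91°  ·
  (3,5): δ = 140.83°  ·
  (3,6): δ = 98.65°  ·
  (3,7): δ = 25.01°  ✓
  (4,5): δ = 158.92°  ·
  (4,6): δ = 116.74°  ·
  (4,7): δ = 43.10°  ✓
  (5,6): δ = 137.82°  ·
  (5,7): δ = 64.18°  ✓
  (6,7): δ = 106.36°  ·
antipodal pairs: 13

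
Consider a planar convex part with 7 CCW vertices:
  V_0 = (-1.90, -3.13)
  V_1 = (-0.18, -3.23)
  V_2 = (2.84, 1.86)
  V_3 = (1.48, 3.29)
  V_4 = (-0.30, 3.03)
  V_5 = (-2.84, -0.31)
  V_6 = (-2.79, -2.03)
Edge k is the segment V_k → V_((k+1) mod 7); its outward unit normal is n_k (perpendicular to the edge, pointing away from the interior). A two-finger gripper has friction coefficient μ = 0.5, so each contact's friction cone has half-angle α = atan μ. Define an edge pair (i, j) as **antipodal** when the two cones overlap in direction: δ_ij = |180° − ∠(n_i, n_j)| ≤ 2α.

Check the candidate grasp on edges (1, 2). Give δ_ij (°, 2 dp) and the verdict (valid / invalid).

δ = 105.76°, invalid

α = atan 0.5 = 26.57°;  2α = 53.13°
edge 1: e_1 = (+3.02, +5.09);  n_1 = (+0.8600, -0.5103)
edge 2: e_2 = (-1.36, +1.43);  n_2 = (+0.7246, +0.6891)
∠(n_1, n_2) = 74.24°
δ = |180° − 74.24°| = 105.76°
105.76° > 2α = 53.13°  →  invalid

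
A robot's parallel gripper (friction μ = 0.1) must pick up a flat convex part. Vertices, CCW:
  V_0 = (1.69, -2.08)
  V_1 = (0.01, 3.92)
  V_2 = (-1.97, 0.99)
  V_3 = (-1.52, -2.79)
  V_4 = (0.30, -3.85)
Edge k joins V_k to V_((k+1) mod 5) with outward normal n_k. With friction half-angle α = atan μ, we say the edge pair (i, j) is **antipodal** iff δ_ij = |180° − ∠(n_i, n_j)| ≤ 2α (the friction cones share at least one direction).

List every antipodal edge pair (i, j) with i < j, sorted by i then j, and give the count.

α = atan 0.1 = 5.71°;  2α = 11.42°
n_0 = (+0.9630, +0.2696)
n_1 = (-0.8286, +0.5599)
n_2 = (-0.9930, -0.1182)
n_3 = (-0.5033, -0.8641)
n_4 = (+0.7865, -0.6176)
  (0,1): δ = 49.69°  ·
  (0,2): δ = 8.85°  ✓
  (0,3): δ = 44.14°  ·
  (0,4): δ = 126.21°  ·
  (1,2): δ = 139.16°  ·
  (1,3): δ = 86.17°  ·
  (1,4): δ = 4.09°  ✓
  (2,3): δ = 127.01°  ·
  (2,4): δ = 44.93°  ·
  (3,4): δ = 97.93°  ·
antipodal pairs: 2

count = 2; pairs: (0,2), (1,4)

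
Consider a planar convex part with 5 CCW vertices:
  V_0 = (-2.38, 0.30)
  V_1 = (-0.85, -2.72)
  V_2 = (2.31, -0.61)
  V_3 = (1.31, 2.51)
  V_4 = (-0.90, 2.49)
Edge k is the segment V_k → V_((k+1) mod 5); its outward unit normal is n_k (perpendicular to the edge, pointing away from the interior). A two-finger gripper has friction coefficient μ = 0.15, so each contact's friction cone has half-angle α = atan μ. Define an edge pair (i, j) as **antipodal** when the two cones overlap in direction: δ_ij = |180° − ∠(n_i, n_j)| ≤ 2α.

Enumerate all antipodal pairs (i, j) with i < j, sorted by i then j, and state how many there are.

count = 1; pairs: (0,2)

α = atan 0.15 = 8.53°;  2α = 17.06°
n_0 = (-0.8921, -0.4519)
n_1 = (+0.5553, -0.8316)
n_2 = (+0.9523, +0.3052)
n_3 = (-0.0090, +1.0000)
n_4 = (-0.8285, +0.5599)
  (0,1): δ = 83.14°  ·
  (0,2): δ = 9.10°  ✓
  (0,3): δ = 63.65°  ·
  (0,4): δ = 119.08°  ·
  (1,2): δ = 105.96°  ·
  (1,3): δ = 33.21°  ·
  (1,4): δ = 22.22°  ·
  (2,3): δ = 107.25°  ·
  (2,4): δ = 51.82°  ·
  (3,4): δ = 124.57°  ·
antipodal pairs: 1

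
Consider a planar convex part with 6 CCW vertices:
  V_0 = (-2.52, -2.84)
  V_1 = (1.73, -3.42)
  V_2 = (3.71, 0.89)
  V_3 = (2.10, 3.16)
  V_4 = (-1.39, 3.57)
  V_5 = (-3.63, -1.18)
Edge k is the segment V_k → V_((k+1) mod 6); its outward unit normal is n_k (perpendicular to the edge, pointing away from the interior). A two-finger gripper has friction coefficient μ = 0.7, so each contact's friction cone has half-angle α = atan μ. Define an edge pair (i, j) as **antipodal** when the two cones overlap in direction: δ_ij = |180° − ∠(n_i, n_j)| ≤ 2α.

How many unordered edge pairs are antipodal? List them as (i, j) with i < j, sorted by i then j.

α = atan 0.7 = 34.99°;  2α = 69.98°
n_0 = (-0.1352, -0.9908)
n_1 = (+0.9087, -0.4175)
n_2 = (+0.8157, +0.5785)
n_3 = (+0.1167, +0.9932)
n_4 = (-0.9045, +0.4265)
n_5 = (-0.8313, -0.5559)
  (0,1): δ = 106.90°  ·
  (0,2): δ = 46.88°  ✓
  (0,3): δ = 1.07°  ✓
  (0,4): δ = 72.52°  ·
  (0,5): δ = 131.54°  ·
  (1,2): δ = 119.98°  ·
  (1,3): δ = 72.03°  ·
  (1,4): δ = 0.57°  ✓
  (1,5): δ = 58.44°  ✓
  (2,3): δ = 132.05°  ·
  (2,4): δ = 60.59°  ✓
  (2,5): δ = 1.58°  ✓
  (3,4): δ = 108.55°  ·
  (3,5): δ = 49.53°  ✓
  (4,5): δ = 120.98°  ·
antipodal pairs: 7

count = 7; pairs: (0,2), (0,3), (1,4), (1,5), (2,4), (2,5), (3,5)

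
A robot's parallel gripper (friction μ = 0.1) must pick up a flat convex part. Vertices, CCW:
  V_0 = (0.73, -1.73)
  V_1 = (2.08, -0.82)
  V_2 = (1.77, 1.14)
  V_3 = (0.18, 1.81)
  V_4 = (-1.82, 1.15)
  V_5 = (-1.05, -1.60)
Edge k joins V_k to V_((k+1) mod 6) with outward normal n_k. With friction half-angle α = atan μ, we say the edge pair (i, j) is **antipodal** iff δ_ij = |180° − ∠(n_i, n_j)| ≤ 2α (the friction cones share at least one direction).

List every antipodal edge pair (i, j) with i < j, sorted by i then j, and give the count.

count = 1; pairs: (1,4)

α = atan 0.1 = 5.71°;  2α = 11.42°
n_0 = (+0.5589, -0.8292)
n_1 = (+0.9877, +0.1562)
n_2 = (+0.3883, +0.9215)
n_3 = (-0.3134, +0.9496)
n_4 = (-0.9630, -0.2696)
n_5 = (-0.0728, -0.9973)
  (0,1): δ = 115.00°  ·
  (0,2): δ = 56.83°  ·
  (0,3): δ = 15.72°  ·
  (0,4): δ = 71.66°  ·
  (0,5): δ = 141.84°  ·
  (1,2): δ = 121.84°  ·
  (1,3): δ = 80.72°  ·
  (1,4): δ = 6.65°  ✓
  (1,5): δ = 76.84°  ·
  (2,3): δ = 138.89°  ·
  (2,4): δ = 51.51°  ·
  (2,5): δ = 18.67°  ·
  (3,4): δ = 92.62°  ·
  (3,5): δ = 22.44°  ·
  (4,5): δ = 109.82°  ·
antipodal pairs: 1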